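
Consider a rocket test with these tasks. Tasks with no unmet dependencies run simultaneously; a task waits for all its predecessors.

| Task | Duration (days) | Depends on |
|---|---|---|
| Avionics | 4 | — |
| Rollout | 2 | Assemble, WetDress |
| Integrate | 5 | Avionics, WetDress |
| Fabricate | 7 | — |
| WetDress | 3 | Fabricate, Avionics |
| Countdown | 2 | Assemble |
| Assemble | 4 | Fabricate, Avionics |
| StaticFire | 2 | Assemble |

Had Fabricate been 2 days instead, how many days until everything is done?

12

As given, the longest chain is Fabricate→WetDress→Integrate = 7+3+5 = 15, so the finish is 15 days.
Fabricate is on the critical path; changing it to 2 makes that path 10 days.
New critical path: Avionics→WetDress→Integrate = 4+3+5 = 12 ⇒ 12 days.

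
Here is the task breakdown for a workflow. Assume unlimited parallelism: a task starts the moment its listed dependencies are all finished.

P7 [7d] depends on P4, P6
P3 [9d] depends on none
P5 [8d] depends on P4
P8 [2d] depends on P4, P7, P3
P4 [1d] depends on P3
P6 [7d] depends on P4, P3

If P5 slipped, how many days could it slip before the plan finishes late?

8

The longest chain is P3→P4→P6→P7→P8 = 9+1+7+7+2 = 26; overall finish 26 days.
Longest path through P5: 18 days (earliest finish 18, latest finish 26).
Float = 26 − 18 = 8.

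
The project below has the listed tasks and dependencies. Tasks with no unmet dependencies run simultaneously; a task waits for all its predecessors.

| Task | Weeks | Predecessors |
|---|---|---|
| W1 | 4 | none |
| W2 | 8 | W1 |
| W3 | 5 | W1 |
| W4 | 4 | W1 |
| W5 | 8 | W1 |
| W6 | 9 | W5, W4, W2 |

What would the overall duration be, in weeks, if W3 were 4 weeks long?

Actual critical path: W1→W2→W6 = 4+8+9 = 21 ⇒ 21 weeks.
W3 is off the critical path — its longest chain is 9 weeks, giving 12 of slack.
No other chain overtakes it, so the finish is 21 weeks.

21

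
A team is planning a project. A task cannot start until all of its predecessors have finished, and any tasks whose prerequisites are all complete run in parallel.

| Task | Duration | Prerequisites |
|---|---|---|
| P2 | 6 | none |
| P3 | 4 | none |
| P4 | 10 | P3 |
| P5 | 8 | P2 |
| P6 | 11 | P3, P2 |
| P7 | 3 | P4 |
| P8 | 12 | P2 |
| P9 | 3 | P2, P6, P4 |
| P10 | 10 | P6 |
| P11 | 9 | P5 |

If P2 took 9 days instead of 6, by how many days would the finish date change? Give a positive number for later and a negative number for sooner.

Baseline: P2→P6→P10 = 6+11+10 = 27 → 27 days.
P2 lies on that path, so at 9 days the path becomes 30 days.
The critical path is still P2→P6→P10; finish is now 30 days.
Change in finish: 30 − 27 = +3 days.

3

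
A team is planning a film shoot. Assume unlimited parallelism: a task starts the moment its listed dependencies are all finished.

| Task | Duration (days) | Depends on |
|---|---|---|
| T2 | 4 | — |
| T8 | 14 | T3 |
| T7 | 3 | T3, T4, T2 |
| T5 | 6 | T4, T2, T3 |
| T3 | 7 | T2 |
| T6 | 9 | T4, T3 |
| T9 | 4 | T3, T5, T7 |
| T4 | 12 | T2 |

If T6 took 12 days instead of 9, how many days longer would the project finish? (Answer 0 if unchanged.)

Baseline: T2→T4→T5→T9 = 4+12+6+4 = 26 → 26 days.
The longest path through T6 is only 25 days, so T6 has float 1.
The binding chain switches to T2→T4→T6 = 4+12+12 = 28; finish 28 days.
Change in finish: 28 − 26 = +2 days.

2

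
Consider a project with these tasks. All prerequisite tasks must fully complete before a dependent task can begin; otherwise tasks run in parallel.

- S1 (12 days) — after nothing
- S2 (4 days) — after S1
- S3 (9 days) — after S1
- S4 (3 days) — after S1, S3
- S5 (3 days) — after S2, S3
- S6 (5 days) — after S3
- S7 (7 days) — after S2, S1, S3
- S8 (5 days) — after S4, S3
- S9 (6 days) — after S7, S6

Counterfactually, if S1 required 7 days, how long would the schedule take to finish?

Critical path before the change: S1→S3→S7→S9 = 12+9+7+6 = 34 giving 34 days.
S1 lies on that path, so at 7 days the path becomes 29 days.
No other chain overtakes it, so the finish is 29 days.

29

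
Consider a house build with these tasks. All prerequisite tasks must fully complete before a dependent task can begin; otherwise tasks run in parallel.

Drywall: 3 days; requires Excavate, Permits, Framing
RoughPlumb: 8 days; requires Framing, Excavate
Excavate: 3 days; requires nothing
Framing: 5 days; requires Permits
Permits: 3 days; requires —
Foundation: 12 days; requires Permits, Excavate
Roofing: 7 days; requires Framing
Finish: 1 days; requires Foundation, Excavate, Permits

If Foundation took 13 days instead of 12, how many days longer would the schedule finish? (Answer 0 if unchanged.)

1

Critical path before the change: Permits→Foundation→Finish = 3+12+1 = 16 giving 16 days.
Since Foundation is critical, the +1 change carries straight to that chain (now 17 days).
That remains the longest chain; total 17 days.
Change in finish: 17 − 16 = +1 days.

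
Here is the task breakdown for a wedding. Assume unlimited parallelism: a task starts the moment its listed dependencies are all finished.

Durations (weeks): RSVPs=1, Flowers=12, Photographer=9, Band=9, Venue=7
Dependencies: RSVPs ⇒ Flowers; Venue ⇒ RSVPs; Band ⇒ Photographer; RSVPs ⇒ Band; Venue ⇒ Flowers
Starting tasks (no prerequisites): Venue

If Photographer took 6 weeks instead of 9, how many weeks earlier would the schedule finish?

3

The binding path is Venue→RSVPs→Band→Photographer = 7+1+9+9 = 26; finish at 26 weeks.
Since Photographer is critical, the -3 change carries straight to that chain (now 23 weeks).
That remains the longest chain; total 23 weeks.
Change in finish: 23 − 26 = -3 weeks.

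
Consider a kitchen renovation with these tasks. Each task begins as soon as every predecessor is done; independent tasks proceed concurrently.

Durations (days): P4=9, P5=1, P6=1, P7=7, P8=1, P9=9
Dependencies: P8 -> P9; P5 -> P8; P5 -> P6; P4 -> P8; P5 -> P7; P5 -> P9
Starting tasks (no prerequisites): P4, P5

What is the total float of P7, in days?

The longest chain is P4→P8→P9 = 9+1+9 = 19; overall finish 19 days.
The longest chain containing P7 totals 8 days.
Slack of P7 = 12 − 1 = 11 days.

11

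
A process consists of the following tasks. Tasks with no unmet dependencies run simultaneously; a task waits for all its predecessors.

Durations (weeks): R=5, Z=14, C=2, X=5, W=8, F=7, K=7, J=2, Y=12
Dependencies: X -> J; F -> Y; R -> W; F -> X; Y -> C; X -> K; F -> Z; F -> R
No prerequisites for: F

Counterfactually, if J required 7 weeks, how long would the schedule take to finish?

The binding path is F→Z = 7+14 = 21; finish at 21 weeks.
J has 7 weeks of float (longest path through it is 14).
No other chain overtakes it, so the finish is 21 weeks.

21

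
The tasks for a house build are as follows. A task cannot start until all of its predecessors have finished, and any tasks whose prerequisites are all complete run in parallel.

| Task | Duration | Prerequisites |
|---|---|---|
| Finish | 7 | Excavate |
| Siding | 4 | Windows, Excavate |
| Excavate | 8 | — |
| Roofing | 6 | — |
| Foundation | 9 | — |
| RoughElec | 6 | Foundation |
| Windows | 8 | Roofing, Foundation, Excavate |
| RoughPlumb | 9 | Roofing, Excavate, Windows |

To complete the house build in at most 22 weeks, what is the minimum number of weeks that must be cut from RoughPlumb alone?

4

Current finish: 26 weeks; target: 22.
RoughPlumb is on every critical path, so each week cut from RoughPlumb cuts the finish by one (this holds down to a finish of 21).
Need 26 − 22 = 4 weeks off RoughPlumb → RoughPlumb becomes 5 weeks, finish becomes 22.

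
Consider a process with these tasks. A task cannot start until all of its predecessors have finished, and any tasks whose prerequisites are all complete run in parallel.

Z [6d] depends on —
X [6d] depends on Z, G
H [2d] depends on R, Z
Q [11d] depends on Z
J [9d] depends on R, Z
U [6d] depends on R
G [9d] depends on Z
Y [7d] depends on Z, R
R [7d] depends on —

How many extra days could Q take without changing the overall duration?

Critical path: Z→G→X = 6+9+6 = 21, so the finish is 21 days.
Q finishes as early as 17 and must finish by 21.
Float = 21 − 17 = 4.

4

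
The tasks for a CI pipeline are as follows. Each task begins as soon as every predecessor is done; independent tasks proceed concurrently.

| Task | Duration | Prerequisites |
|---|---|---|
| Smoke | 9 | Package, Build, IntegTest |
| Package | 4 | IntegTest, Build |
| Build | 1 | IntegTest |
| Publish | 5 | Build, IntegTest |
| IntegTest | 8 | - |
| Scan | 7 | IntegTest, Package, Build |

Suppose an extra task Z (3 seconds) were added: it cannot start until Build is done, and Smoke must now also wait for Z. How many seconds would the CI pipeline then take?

22

Originally the CI pipeline takes 22 seconds.
With Z inserted, Smoke now waits for max(Package, Build, IntegTest, Z).
New critical path: IntegTest→Build→Package→Smoke = 8+1+4+9 = 22 ⇒ 22 seconds.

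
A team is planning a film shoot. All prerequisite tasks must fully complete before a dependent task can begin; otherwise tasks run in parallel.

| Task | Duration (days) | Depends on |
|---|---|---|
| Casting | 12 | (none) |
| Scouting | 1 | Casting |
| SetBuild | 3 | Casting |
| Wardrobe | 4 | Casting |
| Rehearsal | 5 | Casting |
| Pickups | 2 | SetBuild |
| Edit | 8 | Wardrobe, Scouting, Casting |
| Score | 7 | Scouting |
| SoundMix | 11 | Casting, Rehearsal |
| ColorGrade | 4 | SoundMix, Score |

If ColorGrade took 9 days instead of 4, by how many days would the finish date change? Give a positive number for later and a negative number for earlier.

5

The binding path is Casting→Rehearsal→SoundMix→ColorGrade = 12+5+11+4 = 32; finish at 32 days.
Since ColorGrade is critical, the +5 change carries straight to that chain (now 37 days).
That remains the longest chain; total 37 days.
Change in finish: 37 − 32 = +5 days.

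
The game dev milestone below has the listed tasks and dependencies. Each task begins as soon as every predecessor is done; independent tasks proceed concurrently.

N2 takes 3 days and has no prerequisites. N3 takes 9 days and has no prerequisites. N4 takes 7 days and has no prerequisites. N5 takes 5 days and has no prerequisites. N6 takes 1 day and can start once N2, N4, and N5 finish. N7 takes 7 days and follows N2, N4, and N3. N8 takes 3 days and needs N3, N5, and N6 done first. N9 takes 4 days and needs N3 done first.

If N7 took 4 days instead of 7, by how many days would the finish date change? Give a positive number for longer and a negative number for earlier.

Actual critical path: N3→N7 = 9+7 = 16 ⇒ 16 days.
N7 is on the critical path; changing it to 4 makes that path 13 days.
That remains the longest chain; total 13 days.
Change in finish: 13 − 16 = -3 days.

-3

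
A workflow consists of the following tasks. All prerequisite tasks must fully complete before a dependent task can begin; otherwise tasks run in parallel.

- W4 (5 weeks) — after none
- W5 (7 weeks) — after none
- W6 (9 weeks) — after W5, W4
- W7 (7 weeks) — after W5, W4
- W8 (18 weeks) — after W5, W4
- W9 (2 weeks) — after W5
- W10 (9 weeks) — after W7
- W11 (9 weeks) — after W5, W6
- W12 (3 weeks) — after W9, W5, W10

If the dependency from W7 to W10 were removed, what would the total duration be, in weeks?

With the dependency in place, W5→W7→W10→W12 = 7+7+9+3 = 26 sets the finish at 26 weeks.
Without W7→W10, W10's earliest start moves from 14 to 0.
The longest chain is now W5→W6→W11 = 7+9+9 = 25, so the job takes 25 weeks.

25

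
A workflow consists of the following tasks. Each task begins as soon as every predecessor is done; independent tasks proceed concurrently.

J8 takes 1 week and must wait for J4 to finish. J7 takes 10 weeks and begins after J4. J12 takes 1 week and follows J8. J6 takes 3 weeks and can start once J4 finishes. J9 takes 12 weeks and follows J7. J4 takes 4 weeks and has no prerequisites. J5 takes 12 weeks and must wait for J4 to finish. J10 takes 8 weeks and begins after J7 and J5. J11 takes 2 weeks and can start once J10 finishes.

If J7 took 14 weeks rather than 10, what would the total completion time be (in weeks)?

Critical path before the change: J4→J7→J9 = 4+10+12 = 26 giving 26 weeks.
J7 lies on that path, so at 14 weeks the path becomes 30 weeks.
The critical path is still J4→J7→J9; finish is now 30 weeks.

30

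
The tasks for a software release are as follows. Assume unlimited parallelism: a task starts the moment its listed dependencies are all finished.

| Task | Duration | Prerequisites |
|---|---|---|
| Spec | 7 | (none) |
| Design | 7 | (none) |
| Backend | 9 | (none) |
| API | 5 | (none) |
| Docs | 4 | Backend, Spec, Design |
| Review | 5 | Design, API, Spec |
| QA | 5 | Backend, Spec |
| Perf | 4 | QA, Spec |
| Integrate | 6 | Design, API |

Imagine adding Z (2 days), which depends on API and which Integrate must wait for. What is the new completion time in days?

Originally the job takes 18 days.
With Z inserted, Integrate now waits for max(Design, API, Z).
New critical path: Backend→QA→Perf = 9+5+4 = 18 ⇒ 18 days.

18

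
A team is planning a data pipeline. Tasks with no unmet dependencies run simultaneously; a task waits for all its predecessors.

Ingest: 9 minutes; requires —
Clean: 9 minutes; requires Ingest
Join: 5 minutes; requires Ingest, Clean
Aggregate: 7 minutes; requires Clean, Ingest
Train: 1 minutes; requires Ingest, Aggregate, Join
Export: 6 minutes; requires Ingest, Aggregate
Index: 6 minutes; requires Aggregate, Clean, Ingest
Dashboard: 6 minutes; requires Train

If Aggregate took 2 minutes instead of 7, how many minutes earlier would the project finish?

As given, the longest chain is Ingest→Clean→Aggregate→Train→Dashboard = 9+9+7+1+6 = 32, so the finish is 32 minutes.
Since Aggregate is critical, the -5 change carries straight to that chain (now 27 minutes).
New critical path: Ingest→Clean→Join→Train→Dashboard = 9+9+5+1+6 = 30 ⇒ 30 minutes.
Change in finish: 30 − 32 = -2 minutes.

2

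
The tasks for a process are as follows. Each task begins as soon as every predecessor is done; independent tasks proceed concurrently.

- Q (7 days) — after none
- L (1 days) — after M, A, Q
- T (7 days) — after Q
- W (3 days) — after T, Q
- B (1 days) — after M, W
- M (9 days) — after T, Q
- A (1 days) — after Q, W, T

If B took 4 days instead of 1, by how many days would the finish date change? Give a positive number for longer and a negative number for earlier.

Actual critical path: Q→T→M→B = 7+7+9+1 = 24 ⇒ 24 days.
B is on the critical path; changing it to 4 makes that path 27 days.
The critical path is still Q→T→M→B; finish is now 27 days.
Change in finish: 27 − 24 = +3 days.

3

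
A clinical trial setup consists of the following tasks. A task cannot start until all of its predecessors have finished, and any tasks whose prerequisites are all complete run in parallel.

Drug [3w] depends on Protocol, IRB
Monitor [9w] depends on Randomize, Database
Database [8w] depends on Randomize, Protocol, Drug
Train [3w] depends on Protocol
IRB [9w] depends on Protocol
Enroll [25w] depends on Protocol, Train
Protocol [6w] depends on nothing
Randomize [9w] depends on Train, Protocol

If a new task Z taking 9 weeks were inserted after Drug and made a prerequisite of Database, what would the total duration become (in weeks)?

Originally the job takes 35 weeks.
With Z inserted, Database now waits for max(Randomize, Protocol, Drug, Z).
New critical path: Protocol→IRB→Drug→Z→Database→Monitor = 6+9+3+9+8+9 = 44 ⇒ 44 weeks.

44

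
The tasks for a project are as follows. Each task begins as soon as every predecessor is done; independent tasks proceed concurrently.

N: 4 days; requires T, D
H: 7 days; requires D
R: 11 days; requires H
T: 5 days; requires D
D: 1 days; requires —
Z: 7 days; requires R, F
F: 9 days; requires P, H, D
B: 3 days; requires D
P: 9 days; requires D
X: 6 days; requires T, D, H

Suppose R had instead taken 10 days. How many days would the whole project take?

26

Critical path before the change: D→H→R→Z = 1+7+11+7 = 26 giving 26 days.
R is on the critical path; changing it to 10 makes that path 25 days.
The binding chain switches to D→P→F→Z = 1+9+9+7 = 26; finish 26 days.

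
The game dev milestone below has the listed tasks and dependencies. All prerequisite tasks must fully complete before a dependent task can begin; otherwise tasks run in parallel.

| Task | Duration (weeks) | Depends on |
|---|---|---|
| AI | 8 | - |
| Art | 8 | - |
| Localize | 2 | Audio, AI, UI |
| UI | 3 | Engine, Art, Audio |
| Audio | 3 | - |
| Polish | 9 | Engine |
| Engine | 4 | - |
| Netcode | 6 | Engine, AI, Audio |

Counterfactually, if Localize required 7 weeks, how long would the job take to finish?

18

As given, the longest chain is AI→Netcode = 8+6 = 14, so the finish is 14 weeks.
Localize has 1 week of float (longest path through it is 13).
New critical path: Art→UI→Localize = 8+3+7 = 18 ⇒ 18 weeks.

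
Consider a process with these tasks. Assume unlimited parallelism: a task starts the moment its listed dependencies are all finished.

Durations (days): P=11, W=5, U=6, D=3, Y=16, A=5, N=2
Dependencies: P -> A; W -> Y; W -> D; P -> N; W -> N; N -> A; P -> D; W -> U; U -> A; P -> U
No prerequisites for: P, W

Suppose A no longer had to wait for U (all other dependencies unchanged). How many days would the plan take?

Before: longest chain P→U→A = 11+6+5 = 22, finish 22.
Without U→A, A's earliest start moves from 17 to 13.
The longest chain is now W→Y = 5+16 = 21, so the plan takes 21 days.

21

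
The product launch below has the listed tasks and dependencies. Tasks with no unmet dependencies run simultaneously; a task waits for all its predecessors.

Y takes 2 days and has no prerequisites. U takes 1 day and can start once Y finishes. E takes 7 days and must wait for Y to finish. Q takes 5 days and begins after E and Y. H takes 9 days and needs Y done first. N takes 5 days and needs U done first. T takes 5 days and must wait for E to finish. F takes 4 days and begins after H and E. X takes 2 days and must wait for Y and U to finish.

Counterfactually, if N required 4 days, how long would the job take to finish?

Actual critical path: Y→H→F = 2+9+4 = 15 ⇒ 15 days.
N is off the critical path — its longest chain is 8 days, giving 7 of slack.
That remains the longest chain; total 15 days.

15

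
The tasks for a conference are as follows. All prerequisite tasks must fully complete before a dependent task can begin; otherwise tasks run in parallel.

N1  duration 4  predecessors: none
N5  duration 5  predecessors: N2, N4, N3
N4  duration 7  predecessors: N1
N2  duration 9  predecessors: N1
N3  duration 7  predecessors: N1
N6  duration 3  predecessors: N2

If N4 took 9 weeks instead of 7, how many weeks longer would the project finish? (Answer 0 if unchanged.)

0

The binding path is N1→N2→N5 = 4+9+5 = 18; finish at 18 weeks.
N4 has 2 weeks of float (longest path through it is 16).
That remains the longest chain; total 18 weeks.
Change in finish: 18 − 18 = +0 weeks.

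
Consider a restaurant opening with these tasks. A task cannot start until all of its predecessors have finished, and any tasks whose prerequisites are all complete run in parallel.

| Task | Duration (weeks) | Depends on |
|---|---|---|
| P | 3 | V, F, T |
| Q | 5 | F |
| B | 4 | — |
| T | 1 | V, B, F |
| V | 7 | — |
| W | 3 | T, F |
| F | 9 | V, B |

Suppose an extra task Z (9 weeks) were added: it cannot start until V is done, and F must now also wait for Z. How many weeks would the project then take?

Originally the project takes 21 weeks.
With Z inserted, F now waits for max(V, B, Z).
New critical path: V→Z→F→Q = 7+9+9+5 = 30 ⇒ 30 weeks.

30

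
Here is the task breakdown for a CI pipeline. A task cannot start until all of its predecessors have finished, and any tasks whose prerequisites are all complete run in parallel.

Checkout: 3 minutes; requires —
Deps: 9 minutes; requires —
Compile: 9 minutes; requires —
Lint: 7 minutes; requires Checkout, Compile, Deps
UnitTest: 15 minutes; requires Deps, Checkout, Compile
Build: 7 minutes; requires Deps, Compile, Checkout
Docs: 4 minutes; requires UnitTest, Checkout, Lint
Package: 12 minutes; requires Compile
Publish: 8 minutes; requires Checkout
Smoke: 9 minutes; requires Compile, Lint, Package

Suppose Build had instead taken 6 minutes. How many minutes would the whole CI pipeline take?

Critical path before the change: Compile→Package→Smoke = 9+12+9 = 30 giving 30 minutes.
The longest path through Build is only 16 minutes, so Build has float 14.
No other chain overtakes it, so the finish is 30 minutes.

30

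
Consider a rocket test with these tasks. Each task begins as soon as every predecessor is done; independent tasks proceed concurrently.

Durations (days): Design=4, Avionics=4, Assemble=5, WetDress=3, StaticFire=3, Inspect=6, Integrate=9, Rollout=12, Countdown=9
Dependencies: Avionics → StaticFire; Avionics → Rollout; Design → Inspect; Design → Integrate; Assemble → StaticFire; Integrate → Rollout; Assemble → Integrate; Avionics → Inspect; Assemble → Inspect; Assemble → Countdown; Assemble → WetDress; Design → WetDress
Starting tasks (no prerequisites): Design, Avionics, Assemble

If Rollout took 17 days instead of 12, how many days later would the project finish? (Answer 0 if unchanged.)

Critical path before the change: Assemble→Integrate→Rollout = 5+9+12 = 26 giving 26 days.
Rollout lies on that path, so at 17 days the path becomes 31 days.
No other chain overtakes it, so the finish is 31 days.
Change in finish: 31 − 26 = +5 days.

5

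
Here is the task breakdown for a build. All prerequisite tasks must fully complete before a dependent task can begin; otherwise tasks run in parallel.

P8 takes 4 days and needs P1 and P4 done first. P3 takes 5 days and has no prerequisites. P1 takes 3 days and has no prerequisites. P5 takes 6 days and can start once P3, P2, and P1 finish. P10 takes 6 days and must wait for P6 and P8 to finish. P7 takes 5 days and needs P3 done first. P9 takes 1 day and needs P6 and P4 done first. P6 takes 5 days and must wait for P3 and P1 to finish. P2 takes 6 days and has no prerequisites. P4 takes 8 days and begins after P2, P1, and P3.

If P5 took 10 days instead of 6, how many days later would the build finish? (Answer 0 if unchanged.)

0

Critical path before the change: P2→P4→P8→P10 = 6+8+4+6 = 24 giving 24 days.
The longest path through P5 is only 12 days, so P5 has float 12.
The critical path is still P2→P4→P8→P10; finish is now 24 days.
Change in finish: 24 − 24 = +0 days.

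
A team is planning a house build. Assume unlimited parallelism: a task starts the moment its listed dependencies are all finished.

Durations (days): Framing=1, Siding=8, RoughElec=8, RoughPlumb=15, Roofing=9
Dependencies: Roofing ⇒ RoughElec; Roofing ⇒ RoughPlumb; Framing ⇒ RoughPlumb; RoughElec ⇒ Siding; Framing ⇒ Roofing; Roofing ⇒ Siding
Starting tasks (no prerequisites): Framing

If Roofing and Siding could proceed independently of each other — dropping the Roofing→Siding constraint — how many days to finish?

With the dependency in place, Framing→Roofing→RoughElec→Siding = 1+9+8+8 = 26 sets the finish at 26 days.
Dropping Roofing→Siding doesn't change Siding's earliest start (18); another predecessor still binds.
After: Framing→Roofing→RoughElec→Siding = 1+9+8+8 = 26 → 26 days.

26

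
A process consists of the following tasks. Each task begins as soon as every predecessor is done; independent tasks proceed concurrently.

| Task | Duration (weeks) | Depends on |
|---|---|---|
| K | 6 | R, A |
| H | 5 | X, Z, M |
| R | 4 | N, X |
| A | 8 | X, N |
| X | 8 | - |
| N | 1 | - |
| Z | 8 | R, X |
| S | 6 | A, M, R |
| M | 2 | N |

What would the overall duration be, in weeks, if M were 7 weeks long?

25

Baseline: X→R→Z→H = 8+4+8+5 = 25 → 25 weeks.
The longest path through M is only 9 weeks, so M has float 16.
That remains the longest chain; total 25 weeks.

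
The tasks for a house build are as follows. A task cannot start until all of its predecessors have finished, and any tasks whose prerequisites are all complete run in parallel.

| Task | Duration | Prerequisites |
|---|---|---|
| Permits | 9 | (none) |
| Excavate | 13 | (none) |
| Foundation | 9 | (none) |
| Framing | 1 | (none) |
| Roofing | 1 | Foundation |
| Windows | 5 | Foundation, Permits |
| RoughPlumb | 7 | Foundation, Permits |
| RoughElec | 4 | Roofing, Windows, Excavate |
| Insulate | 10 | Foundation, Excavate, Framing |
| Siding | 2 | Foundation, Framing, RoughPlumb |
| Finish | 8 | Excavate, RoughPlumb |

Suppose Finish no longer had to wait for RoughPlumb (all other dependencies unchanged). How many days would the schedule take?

23

Before: longest chain Permits→RoughPlumb→Finish = 9+7+8 = 24, finish 24.
Without RoughPlumb→Finish, Finish's earliest start moves from 16 to 13.
The longest chain is now Excavate→Insulate = 13+10 = 23, so the schedule takes 23 days.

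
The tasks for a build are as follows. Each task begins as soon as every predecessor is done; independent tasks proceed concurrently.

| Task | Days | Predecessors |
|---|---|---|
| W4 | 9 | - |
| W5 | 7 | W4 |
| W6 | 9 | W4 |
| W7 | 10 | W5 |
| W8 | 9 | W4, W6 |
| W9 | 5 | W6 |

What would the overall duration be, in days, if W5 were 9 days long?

28

Actual critical path: W4→W6→W8 = 9+9+9 = 27 ⇒ 27 days.
W5 is off the critical path — its longest chain is 26 days, giving 1 of slack.
Now W4→W5→W7 = 9+9+10 = 28 is longest, so the finish becomes 28 days.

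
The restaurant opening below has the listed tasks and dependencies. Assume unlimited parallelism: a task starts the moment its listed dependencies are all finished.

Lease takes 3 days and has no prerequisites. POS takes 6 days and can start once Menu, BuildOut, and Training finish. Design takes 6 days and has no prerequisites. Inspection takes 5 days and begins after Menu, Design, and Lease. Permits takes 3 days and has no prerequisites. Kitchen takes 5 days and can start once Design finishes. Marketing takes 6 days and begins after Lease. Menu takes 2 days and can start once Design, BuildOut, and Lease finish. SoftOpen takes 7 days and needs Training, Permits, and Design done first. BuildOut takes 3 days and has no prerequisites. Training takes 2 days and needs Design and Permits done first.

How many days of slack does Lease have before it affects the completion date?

The longest chain is Design→Training→SoftOpen = 6+2+7 = 15; overall finish 15 days.
Longest path through Lease: 11 days (earliest finish 3, latest finish 7).
Float = 15 − 11 = 4.

4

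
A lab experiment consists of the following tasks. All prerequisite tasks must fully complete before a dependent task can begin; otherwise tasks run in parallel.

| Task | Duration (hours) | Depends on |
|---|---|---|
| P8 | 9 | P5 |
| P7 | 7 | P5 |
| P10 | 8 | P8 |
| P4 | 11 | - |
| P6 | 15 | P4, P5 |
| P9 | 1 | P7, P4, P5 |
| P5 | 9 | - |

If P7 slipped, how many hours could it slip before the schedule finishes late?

9

P4→P6 = 11+15 = 26 sets the makespan at 26 hours.
Longest path through P7: 17 hours (earliest finish 16, latest finish 25).
Slack of P7 = 18 − 9 = 9 hours.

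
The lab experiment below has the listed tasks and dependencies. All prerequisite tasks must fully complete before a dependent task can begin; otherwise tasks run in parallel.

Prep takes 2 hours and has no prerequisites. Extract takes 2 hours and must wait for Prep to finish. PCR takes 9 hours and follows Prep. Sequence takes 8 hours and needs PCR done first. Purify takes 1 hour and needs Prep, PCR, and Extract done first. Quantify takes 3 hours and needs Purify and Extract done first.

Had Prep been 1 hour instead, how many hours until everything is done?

18

Critical path before the change: Prep→PCR→Sequence = 2+9+8 = 19 giving 19 hours.
Since Prep is critical, the -1 change carries straight to that chain (now 18 hours).
That remains the longest chain; total 18 hours.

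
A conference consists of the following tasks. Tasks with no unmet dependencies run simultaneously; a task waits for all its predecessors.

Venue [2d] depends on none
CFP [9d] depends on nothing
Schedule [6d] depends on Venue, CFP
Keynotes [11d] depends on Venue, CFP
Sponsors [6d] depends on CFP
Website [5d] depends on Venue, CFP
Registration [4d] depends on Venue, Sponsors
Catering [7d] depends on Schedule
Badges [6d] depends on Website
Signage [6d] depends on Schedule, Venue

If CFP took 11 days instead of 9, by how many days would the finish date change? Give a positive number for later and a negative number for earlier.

Actual critical path: CFP→Schedule→Catering = 9+6+7 = 22 ⇒ 22 days.
CFP is on the critical path; changing it to 11 makes that path 24 days.
That remains the longest chain; total 24 days.
Change in finish: 24 − 22 = +2 days.

2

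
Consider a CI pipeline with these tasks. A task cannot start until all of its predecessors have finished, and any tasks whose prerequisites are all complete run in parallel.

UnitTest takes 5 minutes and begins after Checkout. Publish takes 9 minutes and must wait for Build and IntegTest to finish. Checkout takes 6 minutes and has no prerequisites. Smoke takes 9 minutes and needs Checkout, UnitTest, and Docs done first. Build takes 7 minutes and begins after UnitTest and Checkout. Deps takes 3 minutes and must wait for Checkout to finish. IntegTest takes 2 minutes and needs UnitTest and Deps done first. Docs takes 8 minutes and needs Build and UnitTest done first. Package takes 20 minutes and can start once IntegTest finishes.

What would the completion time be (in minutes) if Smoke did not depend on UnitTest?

With the dependency in place, Checkout→UnitTest→Build→Docs→Smoke = 6+5+7+8+9 = 35 sets the finish at 35 minutes.
Dropping UnitTest→Smoke doesn't change Smoke's earliest start (26); another predecessor still binds.
The longest chain is now Checkout→UnitTest→Build→Docs→Smoke = 6+5+7+8+9 = 35, so the job takes 35 minutes.

35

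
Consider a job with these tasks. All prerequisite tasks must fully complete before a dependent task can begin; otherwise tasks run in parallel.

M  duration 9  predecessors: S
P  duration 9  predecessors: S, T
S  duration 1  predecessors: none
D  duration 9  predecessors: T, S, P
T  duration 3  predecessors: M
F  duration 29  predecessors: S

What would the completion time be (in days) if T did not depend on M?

30

Original critical path: S→M→T→P→D = 1+9+3+9+9 = 31 ⇒ 31 days.
Without M→T, T's earliest start moves from 10 to 0.
New critical path: S→F = 1+29 = 30 ⇒ 30 days.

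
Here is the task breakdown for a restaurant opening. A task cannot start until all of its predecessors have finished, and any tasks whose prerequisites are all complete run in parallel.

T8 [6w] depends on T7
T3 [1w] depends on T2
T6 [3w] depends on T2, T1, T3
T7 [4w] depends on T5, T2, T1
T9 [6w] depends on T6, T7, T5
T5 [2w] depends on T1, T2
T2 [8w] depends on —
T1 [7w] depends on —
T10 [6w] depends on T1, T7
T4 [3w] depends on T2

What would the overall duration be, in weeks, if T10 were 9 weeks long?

23

Actual critical path: T2→T5→T7→T10 = 8+2+4+6 = 20 ⇒ 20 weeks.
T10 is on the critical path; changing it to 9 makes that path 23 weeks.
No other chain overtakes it, so the finish is 23 weeks.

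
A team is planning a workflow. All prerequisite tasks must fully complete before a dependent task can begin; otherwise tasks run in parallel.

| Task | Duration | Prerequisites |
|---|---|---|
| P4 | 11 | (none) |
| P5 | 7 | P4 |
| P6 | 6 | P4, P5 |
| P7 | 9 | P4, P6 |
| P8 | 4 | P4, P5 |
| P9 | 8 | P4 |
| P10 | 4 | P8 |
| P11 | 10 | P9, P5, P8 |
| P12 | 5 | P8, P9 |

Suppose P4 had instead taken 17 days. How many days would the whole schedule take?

39

Critical path before the change: P4→P5→P6→P7 = 11+7+6+9 = 33 giving 33 days.
P4 is on the critical path; changing it to 17 makes that path 39 days.
No other chain overtakes it, so the finish is 39 days.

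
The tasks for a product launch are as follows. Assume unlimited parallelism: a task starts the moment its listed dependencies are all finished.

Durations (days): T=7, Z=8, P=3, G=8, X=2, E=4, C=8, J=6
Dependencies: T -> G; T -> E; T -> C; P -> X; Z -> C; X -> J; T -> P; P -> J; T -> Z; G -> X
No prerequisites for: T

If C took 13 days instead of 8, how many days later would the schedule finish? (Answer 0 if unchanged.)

Baseline: T→Z→C = 7+8+8 = 23 → 23 days.
C is on the critical path; changing it to 13 makes that path 28 days.
No other chain overtakes it, so the finish is 28 days.
Change in finish: 28 − 23 = +5 days.

5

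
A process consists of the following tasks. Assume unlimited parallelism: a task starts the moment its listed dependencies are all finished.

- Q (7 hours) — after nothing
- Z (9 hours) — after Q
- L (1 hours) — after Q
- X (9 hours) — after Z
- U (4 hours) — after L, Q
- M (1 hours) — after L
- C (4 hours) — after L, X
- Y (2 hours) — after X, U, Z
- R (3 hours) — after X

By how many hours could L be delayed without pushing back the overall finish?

Critical path: Q→Z→X→C = 7+9+9+4 = 29, so the finish is 29 hours.
Longest path through L: 14 hours (earliest finish 8, latest finish 23).
So L can slip 23 − 8 = 15 hours.

15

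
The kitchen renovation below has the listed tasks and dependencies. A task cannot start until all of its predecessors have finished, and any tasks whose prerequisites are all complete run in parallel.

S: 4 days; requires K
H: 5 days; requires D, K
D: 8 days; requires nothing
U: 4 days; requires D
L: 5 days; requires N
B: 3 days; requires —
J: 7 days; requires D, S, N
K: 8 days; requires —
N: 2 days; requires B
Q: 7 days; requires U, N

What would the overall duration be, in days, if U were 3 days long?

19

Critical path before the change: D→U→Q = 8+4+7 = 19 giving 19 days.
U lies on that path, so at 3 days the path becomes 18 days.
Now K→S→J = 8+4+7 = 19 is longest, so the finish becomes 19 days.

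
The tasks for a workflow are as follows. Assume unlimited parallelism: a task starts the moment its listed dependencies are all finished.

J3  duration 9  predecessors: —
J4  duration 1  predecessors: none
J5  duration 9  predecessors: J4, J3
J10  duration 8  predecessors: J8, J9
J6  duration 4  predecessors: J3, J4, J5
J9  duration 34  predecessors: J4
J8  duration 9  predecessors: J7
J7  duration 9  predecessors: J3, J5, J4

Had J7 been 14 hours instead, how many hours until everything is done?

Actual critical path: J3→J5→J7→J8→J10 = 9+9+9+9+8 = 44 ⇒ 44 hours.
J7 lies on that path, so at 14 hours the path becomes 49 hours.
No other chain overtakes it, so the finish is 49 hours.

49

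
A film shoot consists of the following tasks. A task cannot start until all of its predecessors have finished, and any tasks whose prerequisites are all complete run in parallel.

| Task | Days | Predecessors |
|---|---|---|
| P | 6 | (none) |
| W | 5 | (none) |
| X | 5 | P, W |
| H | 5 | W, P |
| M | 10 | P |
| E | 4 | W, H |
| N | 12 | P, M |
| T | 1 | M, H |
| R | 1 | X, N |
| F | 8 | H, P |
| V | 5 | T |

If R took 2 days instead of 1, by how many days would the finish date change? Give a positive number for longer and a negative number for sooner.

The binding path is P→M→N→R = 6+10+12+1 = 29; finish at 29 days.
R lies on that path, so at 2 days the path becomes 30 days.
The critical path is still P→M→N→R; finish is now 30 days.
Change in finish: 30 − 29 = +1 days.

1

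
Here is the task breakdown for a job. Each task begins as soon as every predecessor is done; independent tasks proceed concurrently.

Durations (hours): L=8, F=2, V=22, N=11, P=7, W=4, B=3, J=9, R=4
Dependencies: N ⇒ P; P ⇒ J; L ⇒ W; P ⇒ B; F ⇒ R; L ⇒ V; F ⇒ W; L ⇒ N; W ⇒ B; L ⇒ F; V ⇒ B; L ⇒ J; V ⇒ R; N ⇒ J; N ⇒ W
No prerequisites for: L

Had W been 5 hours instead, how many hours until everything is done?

35

Critical path before the change: L→N→P→J = 8+11+7+9 = 35 giving 35 hours.
W has 9 hours of float (longest path through it is 26).
No other chain overtakes it, so the finish is 35 hours.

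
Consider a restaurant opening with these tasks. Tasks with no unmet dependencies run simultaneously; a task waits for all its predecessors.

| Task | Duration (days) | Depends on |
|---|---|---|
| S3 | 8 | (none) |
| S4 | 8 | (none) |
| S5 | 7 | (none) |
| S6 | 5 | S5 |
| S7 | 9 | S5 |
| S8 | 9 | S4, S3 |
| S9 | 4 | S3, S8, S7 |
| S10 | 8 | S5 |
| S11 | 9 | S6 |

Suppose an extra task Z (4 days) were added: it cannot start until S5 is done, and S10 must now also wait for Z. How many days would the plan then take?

21

Originally the plan takes 21 days.
With Z inserted, S10 now waits for max(S5, Z).
New critical path: S3→S8→S9 = 8+9+4 = 21 ⇒ 21 days.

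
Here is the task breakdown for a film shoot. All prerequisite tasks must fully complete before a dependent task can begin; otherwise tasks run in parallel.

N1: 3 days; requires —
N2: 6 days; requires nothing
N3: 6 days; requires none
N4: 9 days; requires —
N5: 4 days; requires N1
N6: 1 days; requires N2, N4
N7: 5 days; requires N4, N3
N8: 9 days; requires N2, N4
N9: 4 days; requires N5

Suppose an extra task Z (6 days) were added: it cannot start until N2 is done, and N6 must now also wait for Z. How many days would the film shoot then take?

18

Originally the film shoot takes 18 days.
With Z inserted, N6 now waits for max(N2, N4, Z).
New critical path: N4→N8 = 9+9 = 18 ⇒ 18 days.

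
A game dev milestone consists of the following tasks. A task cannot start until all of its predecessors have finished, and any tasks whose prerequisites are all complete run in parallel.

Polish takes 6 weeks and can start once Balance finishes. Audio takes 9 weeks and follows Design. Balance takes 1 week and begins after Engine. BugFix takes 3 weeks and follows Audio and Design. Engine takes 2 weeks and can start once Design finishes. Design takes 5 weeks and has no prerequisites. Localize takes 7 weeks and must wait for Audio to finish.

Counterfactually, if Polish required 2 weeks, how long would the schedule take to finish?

Actual critical path: Design→Audio→Localize = 5+9+7 = 21 ⇒ 21 weeks.
Polish has 7 weeks of float (longest path through it is 14).
No other chain overtakes it, so the finish is 21 weeks.

21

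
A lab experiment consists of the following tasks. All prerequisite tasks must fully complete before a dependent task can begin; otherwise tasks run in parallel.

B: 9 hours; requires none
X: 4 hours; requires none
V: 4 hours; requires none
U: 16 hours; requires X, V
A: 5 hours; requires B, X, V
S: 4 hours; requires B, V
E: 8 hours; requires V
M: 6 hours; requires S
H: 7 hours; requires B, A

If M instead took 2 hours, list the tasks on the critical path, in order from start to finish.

Critical path before the change: B→A→H = 9+5+7 = 21 giving 21 hours.
M is off the critical path — its longest chain is 19 hours, giving 2 of slack.
No other chain overtakes it, so the finish is 21 hours.

B, A, H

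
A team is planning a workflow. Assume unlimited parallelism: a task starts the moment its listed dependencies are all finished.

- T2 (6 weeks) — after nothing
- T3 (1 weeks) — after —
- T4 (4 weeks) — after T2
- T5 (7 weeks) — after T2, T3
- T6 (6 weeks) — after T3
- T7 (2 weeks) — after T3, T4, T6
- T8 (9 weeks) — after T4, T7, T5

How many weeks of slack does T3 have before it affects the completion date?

4

Critical path: T2→T5→T8 = 6+7+9 = 22, so the finish is 22 weeks.
The longest chain containing T3 totals 18 weeks.
Slack of T3 = 4 − 0 = 4 weeks.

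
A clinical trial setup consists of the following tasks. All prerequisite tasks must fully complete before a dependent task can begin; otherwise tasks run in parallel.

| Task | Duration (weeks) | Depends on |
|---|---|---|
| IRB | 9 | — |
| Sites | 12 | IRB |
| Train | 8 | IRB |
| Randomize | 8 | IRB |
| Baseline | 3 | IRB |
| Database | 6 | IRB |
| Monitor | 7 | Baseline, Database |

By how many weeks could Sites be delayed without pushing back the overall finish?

IRB→Database→Monitor = 9+6+7 = 22 sets the makespan at 22 weeks.
The longest chain containing Sites totals 21 weeks.
So Sites can slip 22 − 21 = 1 week.

1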